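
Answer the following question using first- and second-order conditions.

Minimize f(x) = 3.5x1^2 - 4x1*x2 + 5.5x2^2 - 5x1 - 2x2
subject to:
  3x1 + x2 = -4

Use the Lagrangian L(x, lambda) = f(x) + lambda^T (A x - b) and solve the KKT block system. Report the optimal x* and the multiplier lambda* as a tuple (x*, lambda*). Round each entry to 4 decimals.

Form the Lagrangian:
  L(x, lambda) = (1/2) x^T Q x + c^T x + lambda^T (A x - b)
Stationarity (grad_x L = 0): Q x + c + A^T lambda = 0.
Primal feasibility: A x = b.

This gives the KKT block system:
  [ Q   A^T ] [ x     ]   [-c ]
  [ A    0  ] [ lambda ] = [ b ]

Solving the linear system:
  x*      = (-1.1462, -0.5615)
  lambda* = (3.5923)
  f(x*)   = 10.6115

x* = (-1.1462, -0.5615), lambda* = (3.5923)


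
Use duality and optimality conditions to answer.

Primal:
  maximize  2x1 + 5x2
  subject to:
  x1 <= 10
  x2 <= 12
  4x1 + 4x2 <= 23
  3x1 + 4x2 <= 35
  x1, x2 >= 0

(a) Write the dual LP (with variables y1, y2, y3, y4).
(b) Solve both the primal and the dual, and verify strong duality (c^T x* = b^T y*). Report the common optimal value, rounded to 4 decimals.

The standard primal-dual pair for 'max c^T x s.t. A x <= b, x >= 0' is:
  Dual:  min b^T y  s.t.  A^T y >= c,  y >= 0.

So the dual LP is:
  minimize  10y1 + 12y2 + 23y3 + 35y4
  subject to:
    y1 + 4y3 + 3y4 >= 2
    y2 + 4y3 + 4y4 >= 5
    y1, y2, y3, y4 >= 0

Solving the primal: x* = (0, 5.75).
  primal value c^T x* = 28.75.
Solving the dual: y* = (0, 0, 1.25, 0).
  dual value b^T y* = 28.75.
Strong duality: c^T x* = b^T y*. Confirmed.

28.75


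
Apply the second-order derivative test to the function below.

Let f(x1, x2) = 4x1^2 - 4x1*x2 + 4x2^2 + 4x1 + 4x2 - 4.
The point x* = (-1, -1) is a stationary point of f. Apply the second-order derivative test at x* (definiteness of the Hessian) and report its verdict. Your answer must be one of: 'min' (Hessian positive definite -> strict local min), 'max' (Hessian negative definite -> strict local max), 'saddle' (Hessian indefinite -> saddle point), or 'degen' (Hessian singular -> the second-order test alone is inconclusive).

Compute the Hessian H = grad^2 f:
  H = [[8, -4], [-4, 8]]
Verify stationarity: grad f(x*) = H x* + g = (0, 0).
Eigenvalues of H: 4, 12.
Both eigenvalues > 0, so H is positive definite -> x* is a strict local min.

min


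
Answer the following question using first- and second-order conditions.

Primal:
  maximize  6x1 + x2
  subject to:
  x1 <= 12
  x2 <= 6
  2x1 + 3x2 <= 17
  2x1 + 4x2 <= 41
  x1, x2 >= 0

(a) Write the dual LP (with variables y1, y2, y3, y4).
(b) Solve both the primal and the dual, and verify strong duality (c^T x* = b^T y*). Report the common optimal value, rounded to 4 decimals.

The standard primal-dual pair for 'max c^T x s.t. A x <= b, x >= 0' is:
  Dual:  min b^T y  s.t.  A^T y >= c,  y >= 0.

So the dual LP is:
  minimize  12y1 + 6y2 + 17y3 + 41y4
  subject to:
    y1 + 2y3 + 2y4 >= 6
    y2 + 3y3 + 4y4 >= 1
    y1, y2, y3, y4 >= 0

Solving the primal: x* = (8.5, 0).
  primal value c^T x* = 51.
Solving the dual: y* = (0, 0, 3, 0).
  dual value b^T y* = 51.
Strong duality: c^T x* = b^T y*. Confirmed.

51


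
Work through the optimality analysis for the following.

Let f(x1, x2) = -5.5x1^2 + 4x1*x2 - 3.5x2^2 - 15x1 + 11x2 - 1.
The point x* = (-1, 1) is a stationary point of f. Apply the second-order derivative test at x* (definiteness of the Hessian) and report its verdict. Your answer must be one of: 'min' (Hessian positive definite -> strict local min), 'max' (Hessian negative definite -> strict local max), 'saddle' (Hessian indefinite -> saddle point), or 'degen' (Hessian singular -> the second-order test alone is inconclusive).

Compute the Hessian H = grad^2 f:
  H = [[-11, 4], [4, -7]]
Verify stationarity: grad f(x*) = H x* + g = (0, 0).
Eigenvalues of H: -13.4721, -4.5279.
Both eigenvalues < 0, so H is negative definite -> x* is a strict local max.

max


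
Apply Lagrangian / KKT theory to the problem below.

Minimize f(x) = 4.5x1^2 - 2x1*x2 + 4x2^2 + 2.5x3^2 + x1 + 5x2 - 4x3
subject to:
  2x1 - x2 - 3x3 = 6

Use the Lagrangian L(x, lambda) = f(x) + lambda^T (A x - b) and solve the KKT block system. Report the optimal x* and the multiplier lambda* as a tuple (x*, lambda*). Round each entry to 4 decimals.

Form the Lagrangian:
  L(x, lambda) = (1/2) x^T Q x + c^T x + lambda^T (A x - b)
Stationarity (grad_x L = 0): Q x + c + A^T lambda = 0.
Primal feasibility: A x = b.

This gives the KKT block system:
  [ Q   A^T ] [ x     ]   [-c ]
  [ A    0  ] [ lambda ] = [ b ]

Solving the linear system:
  x*      = (0.4775, -0.9562, -1.3629)
  lambda* = (-3.6049)
  f(x*)   = 11.3887

x* = (0.4775, -0.9562, -1.3629), lambda* = (-3.6049)


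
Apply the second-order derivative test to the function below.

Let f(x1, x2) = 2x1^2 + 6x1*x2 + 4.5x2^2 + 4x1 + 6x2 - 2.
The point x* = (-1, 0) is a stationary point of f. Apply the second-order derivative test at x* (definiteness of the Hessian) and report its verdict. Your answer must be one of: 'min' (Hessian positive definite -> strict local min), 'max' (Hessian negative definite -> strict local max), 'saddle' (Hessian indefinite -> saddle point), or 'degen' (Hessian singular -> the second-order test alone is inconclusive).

Compute the Hessian H = grad^2 f:
  H = [[4, 6], [6, 9]]
Verify stationarity: grad f(x*) = H x* + g = (0, 0).
Eigenvalues of H: 0, 13.
H has a zero eigenvalue (singular; positive semidefinite but not definite), so H is neither positive definite, negative definite, nor indefinite. The second-order test alone is inconclusive -> degen.
(Indeed, f is constant along the null direction of H through x*, so x* is not a strict local extremum.)

degen


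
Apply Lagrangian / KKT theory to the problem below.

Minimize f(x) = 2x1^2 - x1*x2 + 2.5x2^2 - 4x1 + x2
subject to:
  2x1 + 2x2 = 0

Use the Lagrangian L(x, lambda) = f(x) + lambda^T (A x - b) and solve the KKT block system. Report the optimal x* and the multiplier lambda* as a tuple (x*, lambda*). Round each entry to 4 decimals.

Form the Lagrangian:
  L(x, lambda) = (1/2) x^T Q x + c^T x + lambda^T (A x - b)
Stationarity (grad_x L = 0): Q x + c + A^T lambda = 0.
Primal feasibility: A x = b.

This gives the KKT block system:
  [ Q   A^T ] [ x     ]   [-c ]
  [ A    0  ] [ lambda ] = [ b ]

Solving the linear system:
  x*      = (0.4545, -0.4545)
  lambda* = (0.8636)
  f(x*)   = -1.1364

x* = (0.4545, -0.4545), lambda* = (0.8636)


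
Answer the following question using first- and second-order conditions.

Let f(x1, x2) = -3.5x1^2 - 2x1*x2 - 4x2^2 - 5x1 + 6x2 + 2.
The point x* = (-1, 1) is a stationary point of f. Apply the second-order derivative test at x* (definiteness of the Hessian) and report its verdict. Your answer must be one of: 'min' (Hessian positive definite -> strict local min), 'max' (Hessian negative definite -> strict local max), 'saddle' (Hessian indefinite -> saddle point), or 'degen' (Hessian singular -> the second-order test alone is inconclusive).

Compute the Hessian H = grad^2 f:
  H = [[-7, -2], [-2, -8]]
Verify stationarity: grad f(x*) = H x* + g = (0, 0).
Eigenvalues of H: -9.5616, -5.4384.
Both eigenvalues < 0, so H is negative definite -> x* is a strict local max.

max


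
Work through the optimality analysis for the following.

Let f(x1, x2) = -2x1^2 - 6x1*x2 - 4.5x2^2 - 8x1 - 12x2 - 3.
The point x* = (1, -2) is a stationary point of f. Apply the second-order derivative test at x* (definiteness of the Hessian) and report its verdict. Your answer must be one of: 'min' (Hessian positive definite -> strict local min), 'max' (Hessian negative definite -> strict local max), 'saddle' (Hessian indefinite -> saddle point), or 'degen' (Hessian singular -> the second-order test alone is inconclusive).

Compute the Hessian H = grad^2 f:
  H = [[-4, -6], [-6, -9]]
Verify stationarity: grad f(x*) = H x* + g = (0, 0).
Eigenvalues of H: -13, 0.
H has a zero eigenvalue (singular; negative semidefinite but not definite), so H is neither positive definite, negative definite, nor indefinite. The second-order test alone is inconclusive -> degen.
(Indeed, f is constant along the null direction of H through x*, so x* is not a strict local extremum.)

degen


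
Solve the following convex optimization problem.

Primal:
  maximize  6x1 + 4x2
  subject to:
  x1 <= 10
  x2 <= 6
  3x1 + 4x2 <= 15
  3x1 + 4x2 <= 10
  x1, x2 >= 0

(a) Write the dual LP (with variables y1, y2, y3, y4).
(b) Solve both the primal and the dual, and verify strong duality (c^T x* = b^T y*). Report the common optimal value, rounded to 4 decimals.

The standard primal-dual pair for 'max c^T x s.t. A x <= b, x >= 0' is:
  Dual:  min b^T y  s.t.  A^T y >= c,  y >= 0.

So the dual LP is:
  minimize  10y1 + 6y2 + 15y3 + 10y4
  subject to:
    y1 + 3y3 + 3y4 >= 6
    y2 + 4y3 + 4y4 >= 4
    y1, y2, y3, y4 >= 0

Solving the primal: x* = (3.3333, 0).
  primal value c^T x* = 20.
Solving the dual: y* = (0, 0, 0, 2).
  dual value b^T y* = 20.
Strong duality: c^T x* = b^T y*. Confirmed.

20


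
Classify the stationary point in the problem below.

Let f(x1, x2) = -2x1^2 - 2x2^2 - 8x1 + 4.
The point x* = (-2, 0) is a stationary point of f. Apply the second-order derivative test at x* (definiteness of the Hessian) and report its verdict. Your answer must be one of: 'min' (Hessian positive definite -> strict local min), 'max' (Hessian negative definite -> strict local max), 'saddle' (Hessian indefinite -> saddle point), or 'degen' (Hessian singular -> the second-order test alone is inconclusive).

Compute the Hessian H = grad^2 f:
  H = [[-4, 0], [0, -4]]
Verify stationarity: grad f(x*) = H x* + g = (0, 0).
Eigenvalues of H: -4, -4.
Both eigenvalues < 0, so H is negative definite -> x* is a strict local max.

max


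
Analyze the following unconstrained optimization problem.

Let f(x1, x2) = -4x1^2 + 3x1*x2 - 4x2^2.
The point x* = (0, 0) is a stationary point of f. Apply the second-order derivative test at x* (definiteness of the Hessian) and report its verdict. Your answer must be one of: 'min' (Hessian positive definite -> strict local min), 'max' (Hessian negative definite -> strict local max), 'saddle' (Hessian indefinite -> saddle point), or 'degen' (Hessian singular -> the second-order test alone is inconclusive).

Compute the Hessian H = grad^2 f:
  H = [[-8, 3], [3, -8]]
Verify stationarity: grad f(x*) = H x* + g = (0, 0).
Eigenvalues of H: -11, -5.
Both eigenvalues < 0, so H is negative definite -> x* is a strict local max.

max


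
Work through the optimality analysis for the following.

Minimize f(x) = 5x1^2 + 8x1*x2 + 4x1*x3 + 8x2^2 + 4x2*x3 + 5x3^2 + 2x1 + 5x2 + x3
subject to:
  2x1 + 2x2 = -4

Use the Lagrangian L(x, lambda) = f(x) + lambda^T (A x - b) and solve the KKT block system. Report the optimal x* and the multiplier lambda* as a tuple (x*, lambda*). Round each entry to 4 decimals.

Form the Lagrangian:
  L(x, lambda) = (1/2) x^T Q x + c^T x + lambda^T (A x - b)
Stationarity (grad_x L = 0): Q x + c + A^T lambda = 0.
Primal feasibility: A x = b.

This gives the KKT block system:
  [ Q   A^T ] [ x     ]   [-c ]
  [ A    0  ] [ lambda ] = [ b ]

Solving the linear system:
  x*      = (-1.3, -0.7, 0.7)
  lambda* = (6.9)
  f(x*)   = 11.1

x* = (-1.3, -0.7, 0.7), lambda* = (6.9)


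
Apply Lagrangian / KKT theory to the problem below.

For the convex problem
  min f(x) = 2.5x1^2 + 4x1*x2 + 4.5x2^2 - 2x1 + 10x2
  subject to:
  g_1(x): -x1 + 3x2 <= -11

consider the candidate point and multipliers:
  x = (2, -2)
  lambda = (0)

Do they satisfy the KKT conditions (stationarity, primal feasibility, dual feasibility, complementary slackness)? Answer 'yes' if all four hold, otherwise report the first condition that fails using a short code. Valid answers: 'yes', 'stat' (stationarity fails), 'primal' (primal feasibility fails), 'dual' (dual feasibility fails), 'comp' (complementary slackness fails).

Gradient of f: grad f(x) = Q x + c = (0, 0)
Constraint values g_i(x) = a_i^T x - b_i:
  g_1((2, -2)) = 3
Stationarity residual: grad f(x) + sum_i lambda_i a_i = (0, 0)
  -> stationarity OK
Primal feasibility (all g_i <= 0): FAILS
Dual feasibility (all lambda_i >= 0): OK
Complementary slackness (lambda_i * g_i(x) = 0 for all i): OK

Verdict: the first failing condition is primal_feasibility -> primal.

primal


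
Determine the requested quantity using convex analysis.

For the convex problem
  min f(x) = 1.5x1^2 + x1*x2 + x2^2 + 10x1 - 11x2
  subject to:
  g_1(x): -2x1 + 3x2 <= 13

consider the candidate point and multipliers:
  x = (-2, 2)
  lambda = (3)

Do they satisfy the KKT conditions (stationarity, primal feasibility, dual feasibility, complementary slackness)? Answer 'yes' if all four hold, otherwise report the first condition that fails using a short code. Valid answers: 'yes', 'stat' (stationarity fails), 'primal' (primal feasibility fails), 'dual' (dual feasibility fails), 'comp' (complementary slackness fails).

Gradient of f: grad f(x) = Q x + c = (6, -9)
Constraint values g_i(x) = a_i^T x - b_i:
  g_1((-2, 2)) = -3
Stationarity residual: grad f(x) + sum_i lambda_i a_i = (0, 0)
  -> stationarity OK
Primal feasibility (all g_i <= 0): OK
Dual feasibility (all lambda_i >= 0): OK
Complementary slackness (lambda_i * g_i(x) = 0 for all i): FAILS

Verdict: the first failing condition is complementary_slackness -> comp.

comp


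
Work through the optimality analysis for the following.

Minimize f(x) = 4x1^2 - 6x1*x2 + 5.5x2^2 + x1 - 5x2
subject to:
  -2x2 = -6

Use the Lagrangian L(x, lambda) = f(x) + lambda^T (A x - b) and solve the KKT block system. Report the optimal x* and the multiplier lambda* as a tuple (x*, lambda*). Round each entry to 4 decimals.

Form the Lagrangian:
  L(x, lambda) = (1/2) x^T Q x + c^T x + lambda^T (A x - b)
Stationarity (grad_x L = 0): Q x + c + A^T lambda = 0.
Primal feasibility: A x = b.

This gives the KKT block system:
  [ Q   A^T ] [ x     ]   [-c ]
  [ A    0  ] [ lambda ] = [ b ]

Solving the linear system:
  x*      = (2.125, 3)
  lambda* = (7.625)
  f(x*)   = 16.4375

x* = (2.125, 3), lambda* = (7.625)


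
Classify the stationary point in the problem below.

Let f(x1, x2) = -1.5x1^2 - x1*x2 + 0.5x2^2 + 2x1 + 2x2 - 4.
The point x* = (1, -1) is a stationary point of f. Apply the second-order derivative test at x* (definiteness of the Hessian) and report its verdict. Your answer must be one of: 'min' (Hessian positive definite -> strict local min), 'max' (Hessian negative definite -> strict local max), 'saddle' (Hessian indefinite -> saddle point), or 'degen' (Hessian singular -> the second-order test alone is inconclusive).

Compute the Hessian H = grad^2 f:
  H = [[-3, -1], [-1, 1]]
Verify stationarity: grad f(x*) = H x* + g = (0, 0).
Eigenvalues of H: -3.2361, 1.2361.
Eigenvalues have mixed signs, so H is indefinite -> x* is a saddle point.

saddle


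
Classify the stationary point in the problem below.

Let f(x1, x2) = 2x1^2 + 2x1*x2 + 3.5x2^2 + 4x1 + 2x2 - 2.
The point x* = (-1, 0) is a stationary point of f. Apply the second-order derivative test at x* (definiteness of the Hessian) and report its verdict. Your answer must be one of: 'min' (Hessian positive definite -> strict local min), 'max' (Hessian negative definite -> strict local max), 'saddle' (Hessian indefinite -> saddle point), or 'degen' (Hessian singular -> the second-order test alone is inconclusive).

Compute the Hessian H = grad^2 f:
  H = [[4, 2], [2, 7]]
Verify stationarity: grad f(x*) = H x* + g = (0, 0).
Eigenvalues of H: 3, 8.
Both eigenvalues > 0, so H is positive definite -> x* is a strict local min.

min


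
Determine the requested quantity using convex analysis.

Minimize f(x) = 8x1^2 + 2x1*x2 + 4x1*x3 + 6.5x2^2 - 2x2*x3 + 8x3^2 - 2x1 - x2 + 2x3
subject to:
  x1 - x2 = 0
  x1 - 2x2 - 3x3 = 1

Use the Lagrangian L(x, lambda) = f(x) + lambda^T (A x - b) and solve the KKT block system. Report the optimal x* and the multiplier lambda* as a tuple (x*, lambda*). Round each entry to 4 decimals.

Form the Lagrangian:
  L(x, lambda) = (1/2) x^T Q x + c^T x + lambda^T (A x - b)
Stationarity (grad_x L = 0): Q x + c + A^T lambda = 0.
Primal feasibility: A x = b.

This gives the KKT block system:
  [ Q   A^T ] [ x     ]   [-c ]
  [ A    0  ] [ lambda ] = [ b ]

Solving the linear system:
  x*      = (0.0764, 0.0764, -0.3588)
  lambda* = (3.2558, -1.196)
  f(x*)   = 0.1246

x* = (0.0764, 0.0764, -0.3588), lambda* = (3.2558, -1.196)


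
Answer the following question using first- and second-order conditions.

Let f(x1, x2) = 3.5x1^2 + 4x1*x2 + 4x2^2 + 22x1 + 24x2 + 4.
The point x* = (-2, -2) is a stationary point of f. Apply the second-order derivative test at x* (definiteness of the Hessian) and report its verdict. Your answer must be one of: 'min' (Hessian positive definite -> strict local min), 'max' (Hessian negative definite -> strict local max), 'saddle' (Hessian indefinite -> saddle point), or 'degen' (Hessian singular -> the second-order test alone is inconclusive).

Compute the Hessian H = grad^2 f:
  H = [[7, 4], [4, 8]]
Verify stationarity: grad f(x*) = H x* + g = (0, 0).
Eigenvalues of H: 3.4689, 11.5311.
Both eigenvalues > 0, so H is positive definite -> x* is a strict local min.

min


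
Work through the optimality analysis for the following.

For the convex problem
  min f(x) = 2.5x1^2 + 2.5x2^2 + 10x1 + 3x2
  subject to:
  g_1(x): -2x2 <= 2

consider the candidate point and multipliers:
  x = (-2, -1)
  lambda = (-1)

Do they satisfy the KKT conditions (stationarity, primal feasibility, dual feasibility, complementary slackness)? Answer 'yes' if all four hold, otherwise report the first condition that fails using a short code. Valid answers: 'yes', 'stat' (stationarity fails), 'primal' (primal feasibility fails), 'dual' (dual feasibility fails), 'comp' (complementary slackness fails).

Gradient of f: grad f(x) = Q x + c = (0, -2)
Constraint values g_i(x) = a_i^T x - b_i:
  g_1((-2, -1)) = 0
Stationarity residual: grad f(x) + sum_i lambda_i a_i = (0, 0)
  -> stationarity OK
Primal feasibility (all g_i <= 0): OK
Dual feasibility (all lambda_i >= 0): FAILS
Complementary slackness (lambda_i * g_i(x) = 0 for all i): OK

Verdict: the first failing condition is dual_feasibility -> dual.

dual


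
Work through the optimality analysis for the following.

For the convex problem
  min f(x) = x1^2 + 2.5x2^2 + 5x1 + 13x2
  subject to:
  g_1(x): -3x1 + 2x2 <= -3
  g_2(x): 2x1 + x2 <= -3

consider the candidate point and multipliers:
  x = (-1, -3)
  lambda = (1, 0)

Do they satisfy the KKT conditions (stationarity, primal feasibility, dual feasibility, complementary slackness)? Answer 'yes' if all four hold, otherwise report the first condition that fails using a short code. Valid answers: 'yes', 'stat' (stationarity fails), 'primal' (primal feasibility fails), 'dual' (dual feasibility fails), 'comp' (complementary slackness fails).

Gradient of f: grad f(x) = Q x + c = (3, -2)
Constraint values g_i(x) = a_i^T x - b_i:
  g_1((-1, -3)) = 0
  g_2((-1, -3)) = -2
Stationarity residual: grad f(x) + sum_i lambda_i a_i = (0, 0)
  -> stationarity OK
Primal feasibility (all g_i <= 0): OK
Dual feasibility (all lambda_i >= 0): OK
Complementary slackness (lambda_i * g_i(x) = 0 for all i): OK

Verdict: yes, KKT holds.

yes


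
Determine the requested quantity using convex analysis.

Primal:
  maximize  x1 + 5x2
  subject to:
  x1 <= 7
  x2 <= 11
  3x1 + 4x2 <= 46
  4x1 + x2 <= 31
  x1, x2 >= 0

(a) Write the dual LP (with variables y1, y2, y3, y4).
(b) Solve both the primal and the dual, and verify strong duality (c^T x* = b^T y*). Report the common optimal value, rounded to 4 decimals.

The standard primal-dual pair for 'max c^T x s.t. A x <= b, x >= 0' is:
  Dual:  min b^T y  s.t.  A^T y >= c,  y >= 0.

So the dual LP is:
  minimize  7y1 + 11y2 + 46y3 + 31y4
  subject to:
    y1 + 3y3 + 4y4 >= 1
    y2 + 4y3 + y4 >= 5
    y1, y2, y3, y4 >= 0

Solving the primal: x* = (0.6667, 11).
  primal value c^T x* = 55.6667.
Solving the dual: y* = (0, 3.6667, 0.3333, 0).
  dual value b^T y* = 55.6667.
Strong duality: c^T x* = b^T y*. Confirmed.

55.6667


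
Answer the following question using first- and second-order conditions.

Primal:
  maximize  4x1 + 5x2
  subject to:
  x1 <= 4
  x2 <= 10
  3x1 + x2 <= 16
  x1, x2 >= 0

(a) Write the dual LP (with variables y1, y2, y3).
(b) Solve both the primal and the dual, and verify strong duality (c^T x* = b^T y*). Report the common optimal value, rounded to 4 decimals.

The standard primal-dual pair for 'max c^T x s.t. A x <= b, x >= 0' is:
  Dual:  min b^T y  s.t.  A^T y >= c,  y >= 0.

So the dual LP is:
  minimize  4y1 + 10y2 + 16y3
  subject to:
    y1 + 3y3 >= 4
    y2 + y3 >= 5
    y1, y2, y3 >= 0

Solving the primal: x* = (2, 10).
  primal value c^T x* = 58.
Solving the dual: y* = (0, 3.6667, 1.3333).
  dual value b^T y* = 58.
Strong duality: c^T x* = b^T y*. Confirmed.

58


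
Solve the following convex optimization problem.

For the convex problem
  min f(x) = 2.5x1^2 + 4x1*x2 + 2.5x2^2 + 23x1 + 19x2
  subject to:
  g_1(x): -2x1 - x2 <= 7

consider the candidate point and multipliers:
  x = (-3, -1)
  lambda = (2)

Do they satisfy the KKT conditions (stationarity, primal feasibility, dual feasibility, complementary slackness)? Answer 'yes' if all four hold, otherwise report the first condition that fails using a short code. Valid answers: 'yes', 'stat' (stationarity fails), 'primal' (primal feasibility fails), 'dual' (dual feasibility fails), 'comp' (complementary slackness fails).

Gradient of f: grad f(x) = Q x + c = (4, 2)
Constraint values g_i(x) = a_i^T x - b_i:
  g_1((-3, -1)) = 0
Stationarity residual: grad f(x) + sum_i lambda_i a_i = (0, 0)
  -> stationarity OK
Primal feasibility (all g_i <= 0): OK
Dual feasibility (all lambda_i >= 0): OK
Complementary slackness (lambda_i * g_i(x) = 0 for all i): OK

Verdict: yes, KKT holds.

yes


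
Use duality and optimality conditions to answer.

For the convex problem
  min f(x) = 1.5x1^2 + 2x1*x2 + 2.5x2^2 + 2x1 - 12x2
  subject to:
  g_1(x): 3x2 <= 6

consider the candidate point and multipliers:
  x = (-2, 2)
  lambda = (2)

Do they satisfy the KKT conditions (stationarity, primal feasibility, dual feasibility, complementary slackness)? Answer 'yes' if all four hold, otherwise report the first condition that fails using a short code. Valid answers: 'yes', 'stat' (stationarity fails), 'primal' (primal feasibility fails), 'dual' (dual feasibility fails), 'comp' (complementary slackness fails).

Gradient of f: grad f(x) = Q x + c = (0, -6)
Constraint values g_i(x) = a_i^T x - b_i:
  g_1((-2, 2)) = 0
Stationarity residual: grad f(x) + sum_i lambda_i a_i = (0, 0)
  -> stationarity OK
Primal feasibility (all g_i <= 0): OK
Dual feasibility (all lambda_i >= 0): OK
Complementary slackness (lambda_i * g_i(x) = 0 for all i): OK

Verdict: yes, KKT holds.

yes


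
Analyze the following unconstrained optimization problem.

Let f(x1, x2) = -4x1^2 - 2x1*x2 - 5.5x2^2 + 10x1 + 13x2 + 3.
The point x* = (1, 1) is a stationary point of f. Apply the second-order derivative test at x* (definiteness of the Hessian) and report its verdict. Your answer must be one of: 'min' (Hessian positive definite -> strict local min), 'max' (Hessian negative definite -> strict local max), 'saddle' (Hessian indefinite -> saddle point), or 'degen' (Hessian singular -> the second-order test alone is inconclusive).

Compute the Hessian H = grad^2 f:
  H = [[-8, -2], [-2, -11]]
Verify stationarity: grad f(x*) = H x* + g = (0, 0).
Eigenvalues of H: -12, -7.
Both eigenvalues < 0, so H is negative definite -> x* is a strict local max.

max


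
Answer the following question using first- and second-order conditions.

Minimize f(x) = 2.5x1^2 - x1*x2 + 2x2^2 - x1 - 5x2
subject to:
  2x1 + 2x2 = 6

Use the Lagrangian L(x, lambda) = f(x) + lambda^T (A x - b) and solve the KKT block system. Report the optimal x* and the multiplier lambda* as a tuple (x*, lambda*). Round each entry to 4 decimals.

Form the Lagrangian:
  L(x, lambda) = (1/2) x^T Q x + c^T x + lambda^T (A x - b)
Stationarity (grad_x L = 0): Q x + c + A^T lambda = 0.
Primal feasibility: A x = b.

This gives the KKT block system:
  [ Q   A^T ] [ x     ]   [-c ]
  [ A    0  ] [ lambda ] = [ b ]

Solving the linear system:
  x*      = (1, 2)
  lambda* = (-1)
  f(x*)   = -2.5

x* = (1, 2), lambda* = (-1)


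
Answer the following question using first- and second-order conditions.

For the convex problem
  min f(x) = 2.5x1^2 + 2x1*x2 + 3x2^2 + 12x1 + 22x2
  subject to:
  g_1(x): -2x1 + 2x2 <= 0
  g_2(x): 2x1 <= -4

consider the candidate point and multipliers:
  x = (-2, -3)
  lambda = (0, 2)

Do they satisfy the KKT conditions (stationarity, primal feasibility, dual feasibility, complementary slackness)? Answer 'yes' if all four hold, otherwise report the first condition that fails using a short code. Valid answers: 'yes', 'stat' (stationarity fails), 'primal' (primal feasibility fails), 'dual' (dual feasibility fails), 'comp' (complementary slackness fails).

Gradient of f: grad f(x) = Q x + c = (-4, 0)
Constraint values g_i(x) = a_i^T x - b_i:
  g_1((-2, -3)) = -2
  g_2((-2, -3)) = 0
Stationarity residual: grad f(x) + sum_i lambda_i a_i = (0, 0)
  -> stationarity OK
Primal feasibility (all g_i <= 0): OK
Dual feasibility (all lambda_i >= 0): OK
Complementary slackness (lambda_i * g_i(x) = 0 for all i): OK

Verdict: yes, KKT holds.

yes


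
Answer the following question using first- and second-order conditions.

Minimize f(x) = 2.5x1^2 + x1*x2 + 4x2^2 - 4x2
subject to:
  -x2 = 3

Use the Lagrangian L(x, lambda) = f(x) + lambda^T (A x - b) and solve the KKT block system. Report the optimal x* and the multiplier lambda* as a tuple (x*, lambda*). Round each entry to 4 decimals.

Form the Lagrangian:
  L(x, lambda) = (1/2) x^T Q x + c^T x + lambda^T (A x - b)
Stationarity (grad_x L = 0): Q x + c + A^T lambda = 0.
Primal feasibility: A x = b.

This gives the KKT block system:
  [ Q   A^T ] [ x     ]   [-c ]
  [ A    0  ] [ lambda ] = [ b ]

Solving the linear system:
  x*      = (0.6, -3)
  lambda* = (-27.4)
  f(x*)   = 47.1

x* = (0.6, -3), lambda* = (-27.4)


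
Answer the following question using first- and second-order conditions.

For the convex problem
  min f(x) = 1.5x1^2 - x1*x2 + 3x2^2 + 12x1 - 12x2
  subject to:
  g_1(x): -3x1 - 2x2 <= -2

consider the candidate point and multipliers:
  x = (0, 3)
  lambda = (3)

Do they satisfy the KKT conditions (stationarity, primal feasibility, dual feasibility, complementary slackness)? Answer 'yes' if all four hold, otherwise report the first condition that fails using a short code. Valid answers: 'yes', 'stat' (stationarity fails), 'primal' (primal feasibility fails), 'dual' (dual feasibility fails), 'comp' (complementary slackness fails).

Gradient of f: grad f(x) = Q x + c = (9, 6)
Constraint values g_i(x) = a_i^T x - b_i:
  g_1((0, 3)) = -4
Stationarity residual: grad f(x) + sum_i lambda_i a_i = (0, 0)
  -> stationarity OK
Primal feasibility (all g_i <= 0): OK
Dual feasibility (all lambda_i >= 0): OK
Complementary slackness (lambda_i * g_i(x) = 0 for all i): FAILS

Verdict: the first failing condition is complementary_slackness -> comp.

comp


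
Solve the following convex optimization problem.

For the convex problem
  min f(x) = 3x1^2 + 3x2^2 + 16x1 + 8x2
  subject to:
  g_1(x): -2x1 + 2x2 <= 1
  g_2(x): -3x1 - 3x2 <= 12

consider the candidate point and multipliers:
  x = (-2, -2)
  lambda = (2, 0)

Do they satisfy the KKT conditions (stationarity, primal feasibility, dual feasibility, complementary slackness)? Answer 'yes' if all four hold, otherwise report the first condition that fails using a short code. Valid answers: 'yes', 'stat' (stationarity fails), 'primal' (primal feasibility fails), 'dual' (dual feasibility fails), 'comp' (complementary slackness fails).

Gradient of f: grad f(x) = Q x + c = (4, -4)
Constraint values g_i(x) = a_i^T x - b_i:
  g_1((-2, -2)) = -1
  g_2((-2, -2)) = 0
Stationarity residual: grad f(x) + sum_i lambda_i a_i = (0, 0)
  -> stationarity OK
Primal feasibility (all g_i <= 0): OK
Dual feasibility (all lambda_i >= 0): OK
Complementary slackness (lambda_i * g_i(x) = 0 for all i): FAILS

Verdict: the first failing condition is complementary_slackness -> comp.

comp


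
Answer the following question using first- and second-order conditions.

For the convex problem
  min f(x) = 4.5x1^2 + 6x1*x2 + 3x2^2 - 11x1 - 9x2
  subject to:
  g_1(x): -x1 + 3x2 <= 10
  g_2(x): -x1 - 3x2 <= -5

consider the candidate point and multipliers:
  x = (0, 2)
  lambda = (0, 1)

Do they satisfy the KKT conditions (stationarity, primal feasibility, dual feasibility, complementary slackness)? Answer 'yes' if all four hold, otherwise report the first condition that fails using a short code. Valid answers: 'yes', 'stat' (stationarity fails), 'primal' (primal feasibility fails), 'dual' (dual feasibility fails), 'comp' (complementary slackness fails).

Gradient of f: grad f(x) = Q x + c = (1, 3)
Constraint values g_i(x) = a_i^T x - b_i:
  g_1((0, 2)) = -4
  g_2((0, 2)) = -1
Stationarity residual: grad f(x) + sum_i lambda_i a_i = (0, 0)
  -> stationarity OK
Primal feasibility (all g_i <= 0): OK
Dual feasibility (all lambda_i >= 0): OK
Complementary slackness (lambda_i * g_i(x) = 0 for all i): FAILS

Verdict: the first failing condition is complementary_slackness -> comp.

comp


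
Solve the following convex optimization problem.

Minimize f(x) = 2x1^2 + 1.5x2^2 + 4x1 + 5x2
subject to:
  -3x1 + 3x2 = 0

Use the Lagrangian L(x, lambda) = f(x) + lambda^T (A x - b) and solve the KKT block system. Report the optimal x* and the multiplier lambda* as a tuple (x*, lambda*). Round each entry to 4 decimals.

Form the Lagrangian:
  L(x, lambda) = (1/2) x^T Q x + c^T x + lambda^T (A x - b)
Stationarity (grad_x L = 0): Q x + c + A^T lambda = 0.
Primal feasibility: A x = b.

This gives the KKT block system:
  [ Q   A^T ] [ x     ]   [-c ]
  [ A    0  ] [ lambda ] = [ b ]

Solving the linear system:
  x*      = (-1.2857, -1.2857)
  lambda* = (-0.381)
  f(x*)   = -5.7857

x* = (-1.2857, -1.2857), lambda* = (-0.381)


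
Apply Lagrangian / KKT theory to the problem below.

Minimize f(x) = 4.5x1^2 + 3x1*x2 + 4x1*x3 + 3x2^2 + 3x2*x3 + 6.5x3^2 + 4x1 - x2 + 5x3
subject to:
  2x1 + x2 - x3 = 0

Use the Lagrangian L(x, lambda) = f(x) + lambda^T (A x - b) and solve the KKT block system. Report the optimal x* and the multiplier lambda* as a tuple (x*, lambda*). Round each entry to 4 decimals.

Form the Lagrangian:
  L(x, lambda) = (1/2) x^T Q x + c^T x + lambda^T (A x - b)
Stationarity (grad_x L = 0): Q x + c + A^T lambda = 0.
Primal feasibility: A x = b.

This gives the KKT block system:
  [ Q   A^T ] [ x     ]   [-c ]
  [ A    0  ] [ lambda ] = [ b ]

Solving the linear system:
  x*      = (-0.4802, 0.5891, -0.3713)
  lambda* = (0.0198)
  f(x*)   = -2.1832

x* = (-0.4802, 0.5891, -0.3713), lambda* = (0.0198)


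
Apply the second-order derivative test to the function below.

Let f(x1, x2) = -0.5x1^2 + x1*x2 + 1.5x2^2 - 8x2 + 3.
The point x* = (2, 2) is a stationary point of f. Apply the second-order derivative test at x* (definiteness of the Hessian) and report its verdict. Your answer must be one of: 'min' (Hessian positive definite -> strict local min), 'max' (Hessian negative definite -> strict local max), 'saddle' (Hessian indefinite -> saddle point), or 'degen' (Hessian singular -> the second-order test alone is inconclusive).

Compute the Hessian H = grad^2 f:
  H = [[-1, 1], [1, 3]]
Verify stationarity: grad f(x*) = H x* + g = (0, 0).
Eigenvalues of H: -1.2361, 3.2361.
Eigenvalues have mixed signs, so H is indefinite -> x* is a saddle point.

saddle


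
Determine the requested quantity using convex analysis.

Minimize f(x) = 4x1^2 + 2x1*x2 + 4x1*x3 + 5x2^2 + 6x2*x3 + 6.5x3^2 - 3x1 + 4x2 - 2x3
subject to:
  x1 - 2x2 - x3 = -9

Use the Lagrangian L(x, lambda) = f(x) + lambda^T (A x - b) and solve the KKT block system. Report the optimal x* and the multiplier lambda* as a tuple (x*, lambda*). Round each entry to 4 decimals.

Form the Lagrangian:
  L(x, lambda) = (1/2) x^T Q x + c^T x + lambda^T (A x - b)
Stationarity (grad_x L = 0): Q x + c + A^T lambda = 0.
Primal feasibility: A x = b.

This gives the KKT block system:
  [ Q   A^T ] [ x     ]   [-c ]
  [ A    0  ] [ lambda ] = [ b ]

Solving the linear system:
  x*      = (-2.7042, 2.6761, 0.9437)
  lambda* = (15.507)
  f(x*)   = 78.2465

x* = (-2.7042, 2.6761, 0.9437), lambda* = (15.507)


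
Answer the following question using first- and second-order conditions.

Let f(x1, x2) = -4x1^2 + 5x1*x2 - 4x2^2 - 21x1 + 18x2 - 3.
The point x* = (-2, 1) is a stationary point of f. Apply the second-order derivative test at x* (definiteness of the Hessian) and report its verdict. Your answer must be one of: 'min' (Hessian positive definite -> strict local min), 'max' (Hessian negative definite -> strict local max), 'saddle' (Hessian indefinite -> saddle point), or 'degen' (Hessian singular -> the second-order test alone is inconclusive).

Compute the Hessian H = grad^2 f:
  H = [[-8, 5], [5, -8]]
Verify stationarity: grad f(x*) = H x* + g = (0, 0).
Eigenvalues of H: -13, -3.
Both eigenvalues < 0, so H is negative definite -> x* is a strict local max.

max


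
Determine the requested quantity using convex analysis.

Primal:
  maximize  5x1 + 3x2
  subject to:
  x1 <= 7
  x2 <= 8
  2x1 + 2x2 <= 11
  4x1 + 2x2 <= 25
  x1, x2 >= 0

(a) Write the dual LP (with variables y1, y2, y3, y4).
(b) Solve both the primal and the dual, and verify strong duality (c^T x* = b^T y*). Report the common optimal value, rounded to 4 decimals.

The standard primal-dual pair for 'max c^T x s.t. A x <= b, x >= 0' is:
  Dual:  min b^T y  s.t.  A^T y >= c,  y >= 0.

So the dual LP is:
  minimize  7y1 + 8y2 + 11y3 + 25y4
  subject to:
    y1 + 2y3 + 4y4 >= 5
    y2 + 2y3 + 2y4 >= 3
    y1, y2, y3, y4 >= 0

Solving the primal: x* = (5.5, 0).
  primal value c^T x* = 27.5.
Solving the dual: y* = (0, 0, 2.5, 0).
  dual value b^T y* = 27.5.
Strong duality: c^T x* = b^T y*. Confirmed.

27.5


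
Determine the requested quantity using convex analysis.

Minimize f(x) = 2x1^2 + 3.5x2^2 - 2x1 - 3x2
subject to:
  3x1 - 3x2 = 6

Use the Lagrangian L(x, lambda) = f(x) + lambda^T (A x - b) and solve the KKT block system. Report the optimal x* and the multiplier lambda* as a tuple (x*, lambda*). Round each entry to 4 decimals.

Form the Lagrangian:
  L(x, lambda) = (1/2) x^T Q x + c^T x + lambda^T (A x - b)
Stationarity (grad_x L = 0): Q x + c + A^T lambda = 0.
Primal feasibility: A x = b.

This gives the KKT block system:
  [ Q   A^T ] [ x     ]   [-c ]
  [ A    0  ] [ lambda ] = [ b ]

Solving the linear system:
  x*      = (1.7273, -0.2727)
  lambda* = (-1.6364)
  f(x*)   = 3.5909

x* = (1.7273, -0.2727), lambda* = (-1.6364)


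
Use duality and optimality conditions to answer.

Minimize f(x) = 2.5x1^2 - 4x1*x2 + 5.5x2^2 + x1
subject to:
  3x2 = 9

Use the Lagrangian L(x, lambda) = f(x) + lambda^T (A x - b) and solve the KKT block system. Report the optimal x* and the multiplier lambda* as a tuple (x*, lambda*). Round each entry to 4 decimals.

Form the Lagrangian:
  L(x, lambda) = (1/2) x^T Q x + c^T x + lambda^T (A x - b)
Stationarity (grad_x L = 0): Q x + c + A^T lambda = 0.
Primal feasibility: A x = b.

This gives the KKT block system:
  [ Q   A^T ] [ x     ]   [-c ]
  [ A    0  ] [ lambda ] = [ b ]

Solving the linear system:
  x*      = (2.2, 3)
  lambda* = (-8.0667)
  f(x*)   = 37.4

x* = (2.2, 3), lambda* = (-8.0667)


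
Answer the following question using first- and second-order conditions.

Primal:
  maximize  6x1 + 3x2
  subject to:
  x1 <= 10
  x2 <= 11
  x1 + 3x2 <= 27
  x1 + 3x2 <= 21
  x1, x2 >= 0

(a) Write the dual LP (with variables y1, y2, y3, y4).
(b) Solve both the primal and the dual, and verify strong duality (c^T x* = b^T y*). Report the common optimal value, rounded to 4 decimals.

The standard primal-dual pair for 'max c^T x s.t. A x <= b, x >= 0' is:
  Dual:  min b^T y  s.t.  A^T y >= c,  y >= 0.

So the dual LP is:
  minimize  10y1 + 11y2 + 27y3 + 21y4
  subject to:
    y1 + y3 + y4 >= 6
    y2 + 3y3 + 3y4 >= 3
    y1, y2, y3, y4 >= 0

Solving the primal: x* = (10, 3.6667).
  primal value c^T x* = 71.
Solving the dual: y* = (5, 0, 0, 1).
  dual value b^T y* = 71.
Strong duality: c^T x* = b^T y*. Confirmed.

71


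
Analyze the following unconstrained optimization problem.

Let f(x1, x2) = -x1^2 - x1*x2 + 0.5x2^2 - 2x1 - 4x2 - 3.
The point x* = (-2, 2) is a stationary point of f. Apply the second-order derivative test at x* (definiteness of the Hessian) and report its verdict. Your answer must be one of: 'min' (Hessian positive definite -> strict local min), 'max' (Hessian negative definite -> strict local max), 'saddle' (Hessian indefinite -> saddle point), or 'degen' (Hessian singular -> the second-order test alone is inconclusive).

Compute the Hessian H = grad^2 f:
  H = [[-2, -1], [-1, 1]]
Verify stationarity: grad f(x*) = H x* + g = (0, 0).
Eigenvalues of H: -2.3028, 1.3028.
Eigenvalues have mixed signs, so H is indefinite -> x* is a saddle point.

saddle


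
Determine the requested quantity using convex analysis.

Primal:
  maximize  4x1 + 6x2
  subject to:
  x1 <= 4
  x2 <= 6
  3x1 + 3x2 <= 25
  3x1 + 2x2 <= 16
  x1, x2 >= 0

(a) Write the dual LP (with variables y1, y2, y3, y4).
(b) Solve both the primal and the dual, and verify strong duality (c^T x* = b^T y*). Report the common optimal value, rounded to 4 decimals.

The standard primal-dual pair for 'max c^T x s.t. A x <= b, x >= 0' is:
  Dual:  min b^T y  s.t.  A^T y >= c,  y >= 0.

So the dual LP is:
  minimize  4y1 + 6y2 + 25y3 + 16y4
  subject to:
    y1 + 3y3 + 3y4 >= 4
    y2 + 3y3 + 2y4 >= 6
    y1, y2, y3, y4 >= 0

Solving the primal: x* = (1.3333, 6).
  primal value c^T x* = 41.3333.
Solving the dual: y* = (0, 3.3333, 0, 1.3333).
  dual value b^T y* = 41.3333.
Strong duality: c^T x* = b^T y*. Confirmed.

41.3333


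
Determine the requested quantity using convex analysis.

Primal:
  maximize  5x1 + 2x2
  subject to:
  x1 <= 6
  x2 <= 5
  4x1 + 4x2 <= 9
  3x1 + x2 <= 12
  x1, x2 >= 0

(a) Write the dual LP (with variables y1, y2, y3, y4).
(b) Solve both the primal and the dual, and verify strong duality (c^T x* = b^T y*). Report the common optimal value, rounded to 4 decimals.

The standard primal-dual pair for 'max c^T x s.t. A x <= b, x >= 0' is:
  Dual:  min b^T y  s.t.  A^T y >= c,  y >= 0.

So the dual LP is:
  minimize  6y1 + 5y2 + 9y3 + 12y4
  subject to:
    y1 + 4y3 + 3y4 >= 5
    y2 + 4y3 + y4 >= 2
    y1, y2, y3, y4 >= 0

Solving the primal: x* = (2.25, 0).
  primal value c^T x* = 11.25.
Solving the dual: y* = (0, 0, 1.25, 0).
  dual value b^T y* = 11.25.
Strong duality: c^T x* = b^T y*. Confirmed.

11.25


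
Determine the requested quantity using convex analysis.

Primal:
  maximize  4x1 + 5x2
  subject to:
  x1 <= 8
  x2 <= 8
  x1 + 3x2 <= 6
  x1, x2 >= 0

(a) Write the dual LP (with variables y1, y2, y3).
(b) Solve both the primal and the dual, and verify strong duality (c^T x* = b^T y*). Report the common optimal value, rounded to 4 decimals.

The standard primal-dual pair for 'max c^T x s.t. A x <= b, x >= 0' is:
  Dual:  min b^T y  s.t.  A^T y >= c,  y >= 0.

So the dual LP is:
  minimize  8y1 + 8y2 + 6y3
  subject to:
    y1 + y3 >= 4
    y2 + 3y3 >= 5
    y1, y2, y3 >= 0

Solving the primal: x* = (6, 0).
  primal value c^T x* = 24.
Solving the dual: y* = (0, 0, 4).
  dual value b^T y* = 24.
Strong duality: c^T x* = b^T y*. Confirmed.

24


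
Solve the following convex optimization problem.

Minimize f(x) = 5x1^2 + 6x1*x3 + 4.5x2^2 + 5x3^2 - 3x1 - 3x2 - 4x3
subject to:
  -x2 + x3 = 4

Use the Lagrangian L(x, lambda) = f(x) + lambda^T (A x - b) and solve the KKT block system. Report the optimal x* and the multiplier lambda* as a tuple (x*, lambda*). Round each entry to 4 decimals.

Form the Lagrangian:
  L(x, lambda) = (1/2) x^T Q x + c^T x + lambda^T (A x - b)
Stationarity (grad_x L = 0): Q x + c + A^T lambda = 0.
Primal feasibility: A x = b.

This gives the KKT block system:
  [ Q   A^T ] [ x     ]   [-c ]
  [ A    0  ] [ lambda ] = [ b ]

Solving the linear system:
  x*      = (-1.3052, -1.3247, 2.6753)
  lambda* = (-14.9221)
  f(x*)   = 28.4383

x* = (-1.3052, -1.3247, 2.6753), lambda* = (-14.9221)


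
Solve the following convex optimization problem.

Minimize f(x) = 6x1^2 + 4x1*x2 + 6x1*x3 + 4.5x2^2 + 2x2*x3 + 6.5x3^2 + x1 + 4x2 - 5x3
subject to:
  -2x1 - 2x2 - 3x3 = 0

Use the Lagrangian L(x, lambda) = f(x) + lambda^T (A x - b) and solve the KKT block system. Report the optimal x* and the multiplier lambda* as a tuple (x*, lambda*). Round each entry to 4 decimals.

Form the Lagrangian:
  L(x, lambda) = (1/2) x^T Q x + c^T x + lambda^T (A x - b)
Stationarity (grad_x L = 0): Q x + c + A^T lambda = 0.
Primal feasibility: A x = b.

This gives the KKT block system:
  [ Q   A^T ] [ x     ]   [-c ]
  [ A    0  ] [ lambda ] = [ b ]

Solving the linear system:
  x*      = (-0.2016, -0.5315, 0.4887)
  lambda* = (-0.3063)
  f(x*)   = -2.3857

x* = (-0.2016, -0.5315, 0.4887), lambda* = (-0.3063)
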